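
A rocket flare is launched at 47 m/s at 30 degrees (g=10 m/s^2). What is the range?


Given: v0 = 47 m/s, theta = 30 deg, g = 10 m/s^2
sin(2*30) = sin(60) = sqrt(3)/2
Using R = v0^2 * sin(2*theta) / g
R = 47^2 * (sqrt(3)/2) / 10
R = 2209 * sqrt(3) / 20
R = 2209/20*sqrt(3) m

2209/20*sqrt(3) m


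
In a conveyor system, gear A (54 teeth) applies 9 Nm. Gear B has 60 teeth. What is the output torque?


Given: N1 = 54, N2 = 60, T1 = 9 Nm
Using T2/T1 = N2/N1
T2 = T1 * N2 / N1
T2 = 9 * 60 / 54
T2 = 540 / 54
T2 = 10 Nm

10 Nm


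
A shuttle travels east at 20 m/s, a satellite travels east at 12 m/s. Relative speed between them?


Given: v_A = 20 m/s east, v_B = 12 m/s east
Both move in the same direction; relative speed = |v_A - v_B|
|20 - 12| = |8|
= 8 m/s

8 m/s


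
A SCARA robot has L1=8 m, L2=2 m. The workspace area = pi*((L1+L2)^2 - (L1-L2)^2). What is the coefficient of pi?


Given: L1 = 8, L2 = 2
(L1+L2)^2 = (10)^2 = 100
(L1-L2)^2 = (6)^2 = 36
Difference = 100 - 36 = 64
This equals 4*L1*L2 = 4*8*2 = 64
Workspace area = 64*pi

64


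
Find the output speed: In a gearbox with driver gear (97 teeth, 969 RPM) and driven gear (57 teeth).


Given: N1 = 97 teeth, w1 = 969 RPM, N2 = 57 teeth
Using N1*w1 = N2*w2
w2 = N1*w1 / N2
w2 = 97*969 / 57
w2 = 93993 / 57
w2 = 1649 RPM

1649 RPM


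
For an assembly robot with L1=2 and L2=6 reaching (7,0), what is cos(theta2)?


Given: L1 = 2, L2 = 6, target (x, y) = (7, 0)
Using cos(theta2) = (x^2 + y^2 - L1^2 - L2^2) / (2*L1*L2)
x^2 + y^2 = 7^2 + 0 = 49
L1^2 + L2^2 = 4 + 36 = 40
Numerator = 49 - 40 = 9
Denominator = 2*2*6 = 24
cos(theta2) = 9/24 = 3/8

3/8


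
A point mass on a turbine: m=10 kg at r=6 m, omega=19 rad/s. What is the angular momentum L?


Given: m = 10 kg, r = 6 m, omega = 19 rad/s
For a point mass: I = m*r^2
I = 10*6^2 = 10*36 = 360
L = I*omega = 360*19
L = 6840 kg*m^2/s

6840 kg*m^2/s


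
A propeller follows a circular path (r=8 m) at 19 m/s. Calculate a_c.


Given: v = 19 m/s, r = 8 m
Using a_c = v^2 / r
a_c = 19^2 / 8
a_c = 361 / 8
a_c = 361/8 m/s^2

361/8 m/s^2


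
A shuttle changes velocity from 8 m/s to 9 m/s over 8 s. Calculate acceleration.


Given: initial velocity v0 = 8 m/s, final velocity v = 9 m/s, time t = 8 s
Using a = (v - v0) / t
a = (9 - 8) / 8
a = 1 / 8
a = 1/8 m/s^2

1/8 m/s^2


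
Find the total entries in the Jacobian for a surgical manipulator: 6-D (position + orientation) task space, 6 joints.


Given: task space dimension = 6, joints = 6
Jacobian is a 6 x 6 matrix
Total entries = rows * columns
Total = 6 * 6
Total = 36

36


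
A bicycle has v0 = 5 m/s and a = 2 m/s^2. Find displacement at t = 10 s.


Given: v0 = 5 m/s, a = 2 m/s^2, t = 10 s
Using s = v0*t + (1/2)*a*t^2
s = 5*10 + (1/2)*2*10^2
s = 50 + (1/2)*200
s = 50 + 100
s = 150

150 m


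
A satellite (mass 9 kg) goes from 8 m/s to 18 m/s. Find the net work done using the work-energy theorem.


Given: m = 9 kg, v0 = 8 m/s, v = 18 m/s
Using W = (1/2)*m*(v^2 - v0^2)
v^2 = 18^2 = 324
v0^2 = 8^2 = 64
v^2 - v0^2 = 324 - 64 = 260
W = (1/2)*9*260 = 1170 J

1170 J


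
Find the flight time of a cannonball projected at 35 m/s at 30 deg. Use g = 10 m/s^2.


Given: v0 = 35 m/s, theta = 30 deg, g = 10 m/s^2
sin(30) = 1/2
Using T = 2*v0*sin(theta) / g
T = 2*35*1/2 / 10
T = 35 / 10
T = 7/2 s

7/2 s


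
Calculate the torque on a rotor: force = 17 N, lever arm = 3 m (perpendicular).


Given: F = 17 N, r = 3 m, angle = 90 deg (perpendicular)
Using tau = F * r * sin(90)
sin(90) = 1
tau = 17 * 3 * 1
tau = 51 Nm

51 Nm


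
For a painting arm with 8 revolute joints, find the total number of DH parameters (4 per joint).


Given: 8 joints, 4 DH parameters per joint (d, theta, a, alpha)
Total DH parameters = number_of_joints * 4
Total = 8 * 4
Total = 32

32


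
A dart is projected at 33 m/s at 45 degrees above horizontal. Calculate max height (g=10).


Given: v0 = 33 m/s, theta = 45 deg, g = 10 m/s^2
sin^2(45) = 1/2
Using H = v0^2 * sin^2(theta) / (2*g)
H = 33^2 * 1/2 / (2*10)
H = 1089 * 1/2 / 20
H = 1089/2 / 20
H = 1089/40 m

1089/40 m


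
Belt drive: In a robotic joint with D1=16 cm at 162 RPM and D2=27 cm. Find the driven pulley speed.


Given: D1 = 16 cm, w1 = 162 RPM, D2 = 27 cm
Using D1*w1 = D2*w2
w2 = D1*w1 / D2
w2 = 16*162 / 27
w2 = 2592 / 27
w2 = 96 RPM

96 RPM


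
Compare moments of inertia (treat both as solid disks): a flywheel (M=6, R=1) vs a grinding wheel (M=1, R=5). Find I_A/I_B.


Given: M1=6 kg, R1=1 m, M2=1 kg, R2=5 m
For a disk: I = (1/2)*M*R^2, so I_A/I_B = (M1*R1^2)/(M2*R2^2)
M1*R1^2 = 6*1 = 6
M2*R2^2 = 1*25 = 25
I_A/I_B = 6/25 = 6/25

6/25


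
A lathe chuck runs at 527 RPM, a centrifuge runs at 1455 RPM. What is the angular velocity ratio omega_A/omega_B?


Given: RPM_A = 527, RPM_B = 1455
omega = 2*pi*RPM/60, so omega_A/omega_B = RPM_A / RPM_B
omega_A/omega_B = 527 / 1455
omega_A/omega_B = 527/1455

527/1455


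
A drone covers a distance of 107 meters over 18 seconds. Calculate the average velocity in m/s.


Given: distance d = 107 m, time t = 18 s
Using v = d / t
v = 107 / 18
v = 107/18 m/s

107/18 m/s


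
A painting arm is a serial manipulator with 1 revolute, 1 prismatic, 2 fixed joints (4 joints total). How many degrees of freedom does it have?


Given: serial robot with 1 revolute, 1 prismatic, 2 fixed joints
DOF contribution per joint type: revolute=1, prismatic=1, spherical=3, fixed=0
DOF = 1*1 + 1*1 + 2*0
DOF = 2

2


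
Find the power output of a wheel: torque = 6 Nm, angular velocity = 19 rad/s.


Given: tau = 6 Nm, omega = 19 rad/s
Using P = tau * omega
P = 6 * 19
P = 114 W

114 W


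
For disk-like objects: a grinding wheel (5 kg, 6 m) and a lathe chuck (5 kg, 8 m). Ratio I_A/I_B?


Given: M1=5 kg, R1=6 m, M2=5 kg, R2=8 m
For a disk: I = (1/2)*M*R^2, so I_A/I_B = (M1*R1^2)/(M2*R2^2)
M1*R1^2 = 5*36 = 180
M2*R2^2 = 5*64 = 320
I_A/I_B = 180/320 = 9/16

9/16


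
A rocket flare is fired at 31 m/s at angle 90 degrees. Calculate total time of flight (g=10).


Given: v0 = 31 m/s, theta = 90 deg, g = 10 m/s^2
sin(90) = 1
Using T = 2*v0*sin(theta) / g
T = 2*31*1 / 10
T = 62 / 10
T = 31/5 s

31/5 s


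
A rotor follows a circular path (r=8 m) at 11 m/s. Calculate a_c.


Given: v = 11 m/s, r = 8 m
Using a_c = v^2 / r
a_c = 11^2 / 8
a_c = 121 / 8
a_c = 121/8 m/s^2

121/8 m/s^2


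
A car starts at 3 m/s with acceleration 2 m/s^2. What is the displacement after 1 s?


Given: v0 = 3 m/s, a = 2 m/s^2, t = 1 s
Using s = v0*t + (1/2)*a*t^2
s = 3*1 + (1/2)*2*1^2
s = 3 + (1/2)*2
s = 3 + 1
s = 4

4 m


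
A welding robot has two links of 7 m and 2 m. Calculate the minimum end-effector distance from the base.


Given: L1 = 7 m, L2 = 2 m
For a 2-link planar arm, min reach = |L1 - L2| (second link folded back)
Min reach = |7 - 2|
Min reach = 5 m

5 m


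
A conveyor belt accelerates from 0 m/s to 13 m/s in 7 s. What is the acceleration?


Given: initial velocity v0 = 0 m/s, final velocity v = 13 m/s, time t = 7 s
Using a = (v - v0) / t
a = (13 - 0) / 7
a = 13 / 7
a = 13/7 m/s^2

13/7 m/s^2


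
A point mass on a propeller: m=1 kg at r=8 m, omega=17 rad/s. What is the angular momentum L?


Given: m = 1 kg, r = 8 m, omega = 17 rad/s
For a point mass: I = m*r^2
I = 1*8^2 = 1*64 = 64
L = I*omega = 64*17
L = 1088 kg*m^2/s

1088 kg*m^2/s


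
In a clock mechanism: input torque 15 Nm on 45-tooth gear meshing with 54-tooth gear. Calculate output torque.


Given: N1 = 45, N2 = 54, T1 = 15 Nm
Using T2/T1 = N2/N1
T2 = T1 * N2 / N1
T2 = 15 * 54 / 45
T2 = 810 / 45
T2 = 18 Nm

18 Nm


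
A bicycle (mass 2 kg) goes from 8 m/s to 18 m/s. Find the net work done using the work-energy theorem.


Given: m = 2 kg, v0 = 8 m/s, v = 18 m/s
Using W = (1/2)*m*(v^2 - v0^2)
v^2 = 18^2 = 324
v0^2 = 8^2 = 64
v^2 - v0^2 = 324 - 64 = 260
W = (1/2)*2*260 = 260 J

260 J


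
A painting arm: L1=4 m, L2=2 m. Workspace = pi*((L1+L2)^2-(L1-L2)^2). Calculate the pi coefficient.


Given: L1 = 4, L2 = 2
(L1+L2)^2 = (6)^2 = 36
(L1-L2)^2 = (2)^2 = 4
Difference = 36 - 4 = 32
This equals 4*L1*L2 = 4*4*2 = 32
Workspace area = 32*pi

32


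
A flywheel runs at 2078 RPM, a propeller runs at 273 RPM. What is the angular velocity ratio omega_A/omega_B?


Given: RPM_A = 2078, RPM_B = 273
omega = 2*pi*RPM/60, so omega_A/omega_B = RPM_A / RPM_B
omega_A/omega_B = 2078 / 273
omega_A/omega_B = 2078/273

2078/273


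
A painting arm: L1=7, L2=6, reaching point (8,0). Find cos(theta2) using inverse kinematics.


Given: L1 = 7, L2 = 6, target (x, y) = (8, 0)
Using cos(theta2) = (x^2 + y^2 - L1^2 - L2^2) / (2*L1*L2)
x^2 + y^2 = 8^2 + 0 = 64
L1^2 + L2^2 = 49 + 36 = 85
Numerator = 64 - 85 = -21
Denominator = 2*7*6 = 84
cos(theta2) = -21/84 = -1/4

-1/4


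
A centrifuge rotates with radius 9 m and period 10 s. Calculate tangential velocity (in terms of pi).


Given: radius r = 9 m, period T = 10 s
Using v = 2*pi*r / T
v = 2*pi*9 / 10
v = 18*pi / 10
v = 9/5*pi m/s

9/5*pi m/s


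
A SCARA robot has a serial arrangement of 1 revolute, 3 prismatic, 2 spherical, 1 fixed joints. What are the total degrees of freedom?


Given: serial robot with 1 revolute, 3 prismatic, 2 spherical, 1 fixed joints
DOF contribution per joint type: revolute=1, prismatic=1, spherical=3, fixed=0
DOF = 1*1 + 3*1 + 2*3 + 1*0
DOF = 10

10


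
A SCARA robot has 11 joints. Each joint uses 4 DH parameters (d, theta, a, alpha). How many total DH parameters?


Given: 11 joints, 4 DH parameters per joint (d, theta, a, alpha)
Total DH parameters = number_of_joints * 4
Total = 11 * 4
Total = 44

44


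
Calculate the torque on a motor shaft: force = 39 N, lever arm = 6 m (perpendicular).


Given: F = 39 N, r = 6 m, angle = 90 deg (perpendicular)
Using tau = F * r * sin(90)
sin(90) = 1
tau = 39 * 6 * 1
tau = 234 Nm

234 Nm


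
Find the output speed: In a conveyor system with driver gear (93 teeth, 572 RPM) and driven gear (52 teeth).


Given: N1 = 93 teeth, w1 = 572 RPM, N2 = 52 teeth
Using N1*w1 = N2*w2
w2 = N1*w1 / N2
w2 = 93*572 / 52
w2 = 53196 / 52
w2 = 1023 RPM

1023 RPM


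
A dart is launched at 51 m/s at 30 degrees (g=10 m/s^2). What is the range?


Given: v0 = 51 m/s, theta = 30 deg, g = 10 m/s^2
sin(2*30) = sin(60) = sqrt(3)/2
Using R = v0^2 * sin(2*theta) / g
R = 51^2 * (sqrt(3)/2) / 10
R = 2601 * sqrt(3) / 20
R = 2601/20*sqrt(3) m

2601/20*sqrt(3) m


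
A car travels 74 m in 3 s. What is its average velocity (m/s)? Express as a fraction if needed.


Given: distance d = 74 m, time t = 3 s
Using v = d / t
v = 74 / 3
v = 74/3 m/s

74/3 m/s


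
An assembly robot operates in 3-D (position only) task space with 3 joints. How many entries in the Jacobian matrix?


Given: task space dimension = 3, joints = 3
Jacobian is a 3 x 3 matrix
Total entries = rows * columns
Total = 3 * 3
Total = 9

9


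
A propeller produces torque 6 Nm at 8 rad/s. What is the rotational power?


Given: tau = 6 Nm, omega = 8 rad/s
Using P = tau * omega
P = 6 * 8
P = 48 W

48 W


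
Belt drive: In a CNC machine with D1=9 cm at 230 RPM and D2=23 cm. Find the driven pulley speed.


Given: D1 = 9 cm, w1 = 230 RPM, D2 = 23 cm
Using D1*w1 = D2*w2
w2 = D1*w1 / D2
w2 = 9*230 / 23
w2 = 2070 / 23
w2 = 90 RPM

90 RPM


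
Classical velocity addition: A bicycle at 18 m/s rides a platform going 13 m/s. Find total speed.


Given: object velocity = 18 m/s, platform velocity = 13 m/s (same direction)
Using classical velocity addition: v_total = v_object + v_platform
v_total = 18 + 13
v_total = 31 m/s

31 m/s


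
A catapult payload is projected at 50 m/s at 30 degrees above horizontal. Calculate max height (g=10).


Given: v0 = 50 m/s, theta = 30 deg, g = 10 m/s^2
sin^2(30) = 1/4
Using H = v0^2 * sin^2(theta) / (2*g)
H = 50^2 * 1/4 / (2*10)
H = 2500 * 1/4 / 20
H = 625 / 20
H = 125/4 m

125/4 m


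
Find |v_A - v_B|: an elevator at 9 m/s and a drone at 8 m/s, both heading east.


Given: v_A = 9 m/s east, v_B = 8 m/s east
Both move in the same direction; relative speed = |v_A - v_B|
|9 - 8| = |1|
= 1 m/s

1 m/s


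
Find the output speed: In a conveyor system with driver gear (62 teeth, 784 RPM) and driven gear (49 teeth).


Given: N1 = 62 teeth, w1 = 784 RPM, N2 = 49 teeth
Using N1*w1 = N2*w2
w2 = N1*w1 / N2
w2 = 62*784 / 49
w2 = 48608 / 49
w2 = 992 RPM

992 RPM


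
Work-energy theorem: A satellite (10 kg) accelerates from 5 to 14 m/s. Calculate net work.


Given: m = 10 kg, v0 = 5 m/s, v = 14 m/s
Using W = (1/2)*m*(v^2 - v0^2)
v^2 = 14^2 = 196
v0^2 = 5^2 = 25
v^2 - v0^2 = 196 - 25 = 171
W = (1/2)*10*171 = 855 J

855 J


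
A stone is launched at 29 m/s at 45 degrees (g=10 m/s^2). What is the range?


Given: v0 = 29 m/s, theta = 45 deg, g = 10 m/s^2
sin(2*45) = sin(90) = 1
Using R = v0^2 * sin(2*theta) / g
R = 29^2 * 1 / 10
R = 841 / 10
R = 841/10 m

841/10 m


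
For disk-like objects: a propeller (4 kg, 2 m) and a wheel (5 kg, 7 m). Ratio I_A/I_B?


Given: M1=4 kg, R1=2 m, M2=5 kg, R2=7 m
For a disk: I = (1/2)*M*R^2, so I_A/I_B = (M1*R1^2)/(M2*R2^2)
M1*R1^2 = 4*4 = 16
M2*R2^2 = 5*49 = 245
I_A/I_B = 16/245 = 16/245

16/245


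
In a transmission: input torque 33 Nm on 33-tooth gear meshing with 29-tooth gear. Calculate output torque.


Given: N1 = 33, N2 = 29, T1 = 33 Nm
Using T2/T1 = N2/N1
T2 = T1 * N2 / N1
T2 = 33 * 29 / 33
T2 = 957 / 33
T2 = 29 Nm

29 Nm


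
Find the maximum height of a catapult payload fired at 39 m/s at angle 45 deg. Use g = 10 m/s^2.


Given: v0 = 39 m/s, theta = 45 deg, g = 10 m/s^2
sin^2(45) = 1/2
Using H = v0^2 * sin^2(theta) / (2*g)
H = 39^2 * 1/2 / (2*10)
H = 1521 * 1/2 / 20
H = 1521/2 / 20
H = 1521/40 m

1521/40 m


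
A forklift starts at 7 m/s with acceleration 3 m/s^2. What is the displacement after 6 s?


Given: v0 = 7 m/s, a = 3 m/s^2, t = 6 s
Using s = v0*t + (1/2)*a*t^2
s = 7*6 + (1/2)*3*6^2
s = 42 + (1/2)*108
s = 42 + 54
s = 96

96 m


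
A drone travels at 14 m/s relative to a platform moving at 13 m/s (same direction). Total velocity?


Given: object velocity = 14 m/s, platform velocity = 13 m/s (same direction)
Using classical velocity addition: v_total = v_object + v_platform
v_total = 14 + 13
v_total = 27 m/s

27 m/s


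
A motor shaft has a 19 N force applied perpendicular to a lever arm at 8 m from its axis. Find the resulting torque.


Given: F = 19 N, r = 8 m, angle = 90 deg (perpendicular)
Using tau = F * r * sin(90)
sin(90) = 1
tau = 19 * 8 * 1
tau = 152 Nm

152 Nm


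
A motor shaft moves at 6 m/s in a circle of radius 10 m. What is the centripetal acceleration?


Given: v = 6 m/s, r = 10 m
Using a_c = v^2 / r
a_c = 6^2 / 10
a_c = 36 / 10
a_c = 18/5 m/s^2

18/5 m/s^2


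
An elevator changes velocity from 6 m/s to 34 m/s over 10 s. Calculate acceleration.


Given: initial velocity v0 = 6 m/s, final velocity v = 34 m/s, time t = 10 s
Using a = (v - v0) / t
a = (34 - 6) / 10
a = 28 / 10
a = 14/5 m/s^2

14/5 m/s^2


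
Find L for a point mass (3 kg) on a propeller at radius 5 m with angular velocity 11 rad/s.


Given: m = 3 kg, r = 5 m, omega = 11 rad/s
For a point mass: I = m*r^2
I = 3*5^2 = 3*25 = 75
L = I*omega = 75*11
L = 825 kg*m^2/s

825 kg*m^2/s


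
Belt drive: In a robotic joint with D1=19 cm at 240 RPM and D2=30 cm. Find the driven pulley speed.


Given: D1 = 19 cm, w1 = 240 RPM, D2 = 30 cm
Using D1*w1 = D2*w2
w2 = D1*w1 / D2
w2 = 19*240 / 30
w2 = 4560 / 30
w2 = 152 RPM

152 RPM


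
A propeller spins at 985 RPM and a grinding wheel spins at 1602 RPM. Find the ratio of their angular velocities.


Given: RPM_A = 985, RPM_B = 1602
omega = 2*pi*RPM/60, so omega_A/omega_B = RPM_A / RPM_B
omega_A/omega_B = 985 / 1602
omega_A/omega_B = 985/1602

985/1602


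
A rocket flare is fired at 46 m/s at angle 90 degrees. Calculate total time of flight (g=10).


Given: v0 = 46 m/s, theta = 90 deg, g = 10 m/s^2
sin(90) = 1
Using T = 2*v0*sin(theta) / g
T = 2*46*1 / 10
T = 92 / 10
T = 46/5 s

46/5 s


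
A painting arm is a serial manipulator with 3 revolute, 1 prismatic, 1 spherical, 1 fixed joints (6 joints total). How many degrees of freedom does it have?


Given: serial robot with 3 revolute, 1 prismatic, 1 spherical, 1 fixed joints
DOF contribution per joint type: revolute=1, prismatic=1, spherical=3, fixed=0
DOF = 3*1 + 1*1 + 1*3 + 1*0
DOF = 7

7


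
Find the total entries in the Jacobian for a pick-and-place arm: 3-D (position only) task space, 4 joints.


Given: task space dimension = 3, joints = 4
Jacobian is a 3 x 4 matrix
Total entries = rows * columns
Total = 3 * 4
Total = 12

12


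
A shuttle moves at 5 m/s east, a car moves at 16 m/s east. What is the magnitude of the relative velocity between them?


Given: v_A = 5 m/s east, v_B = 16 m/s east
Both move in the same direction; relative speed = |v_A - v_B|
|5 - 16| = |-11|
= 11 m/s

11 m/s


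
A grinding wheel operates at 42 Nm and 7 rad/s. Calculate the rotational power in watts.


Given: tau = 42 Nm, omega = 7 rad/s
Using P = tau * omega
P = 42 * 7
P = 294 W

294 W


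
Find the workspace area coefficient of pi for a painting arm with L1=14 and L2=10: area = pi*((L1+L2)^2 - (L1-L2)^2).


Given: L1 = 14, L2 = 10
(L1+L2)^2 = (24)^2 = 576
(L1-L2)^2 = (4)^2 = 16
Difference = 576 - 16 = 560
This equals 4*L1*L2 = 4*14*10 = 560
Workspace area = 560*pi

560


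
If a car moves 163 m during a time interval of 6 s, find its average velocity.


Given: distance d = 163 m, time t = 6 s
Using v = d / t
v = 163 / 6
v = 163/6 m/s

163/6 m/s


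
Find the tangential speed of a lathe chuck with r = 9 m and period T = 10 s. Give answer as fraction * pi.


Given: radius r = 9 m, period T = 10 s
Using v = 2*pi*r / T
v = 2*pi*9 / 10
v = 18*pi / 10
v = 9/5*pi m/s

9/5*pi m/s


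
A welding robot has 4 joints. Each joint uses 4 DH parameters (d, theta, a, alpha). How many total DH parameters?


Given: 4 joints, 4 DH parameters per joint (d, theta, a, alpha)
Total DH parameters = number_of_joints * 4
Total = 4 * 4
Total = 16

16


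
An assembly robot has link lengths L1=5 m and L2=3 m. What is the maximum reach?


Given: L1 = 5 m, L2 = 3 m
For a 2-link planar arm, max reach = L1 + L2 (fully extended)
Max reach = 5 + 3
Max reach = 8 m

8 m


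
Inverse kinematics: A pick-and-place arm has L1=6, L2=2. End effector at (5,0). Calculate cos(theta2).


Given: L1 = 6, L2 = 2, target (x, y) = (5, 0)
Using cos(theta2) = (x^2 + y^2 - L1^2 - L2^2) / (2*L1*L2)
x^2 + y^2 = 5^2 + 0 = 25
L1^2 + L2^2 = 36 + 4 = 40
Numerator = 25 - 40 = -15
Denominator = 2*6*2 = 24
cos(theta2) = -15/24 = -5/8

-5/8


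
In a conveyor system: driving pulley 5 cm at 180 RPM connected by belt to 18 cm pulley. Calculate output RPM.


Given: D1 = 5 cm, w1 = 180 RPM, D2 = 18 cm
Using D1*w1 = D2*w2
w2 = D1*w1 / D2
w2 = 5*180 / 18
w2 = 900 / 18
w2 = 50 RPM

50 RPM


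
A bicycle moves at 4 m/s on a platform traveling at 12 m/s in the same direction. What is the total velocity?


Given: object velocity = 4 m/s, platform velocity = 12 m/s (same direction)
Using classical velocity addition: v_total = v_object + v_platform
v_total = 4 + 12
v_total = 16 m/s

16 m/s


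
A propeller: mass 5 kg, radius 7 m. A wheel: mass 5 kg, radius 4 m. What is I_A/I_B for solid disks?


Given: M1=5 kg, R1=7 m, M2=5 kg, R2=4 m
For a disk: I = (1/2)*M*R^2, so I_A/I_B = (M1*R1^2)/(M2*R2^2)
M1*R1^2 = 5*49 = 245
M2*R2^2 = 5*16 = 80
I_A/I_B = 245/80 = 49/16

49/16


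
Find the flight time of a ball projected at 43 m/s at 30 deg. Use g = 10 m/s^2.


Given: v0 = 43 m/s, theta = 30 deg, g = 10 m/s^2
sin(30) = 1/2
Using T = 2*v0*sin(theta) / g
T = 2*43*1/2 / 10
T = 43 / 10
T = 43/10 s

43/10 s


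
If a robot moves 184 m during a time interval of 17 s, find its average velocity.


Given: distance d = 184 m, time t = 17 s
Using v = d / t
v = 184 / 17
v = 184/17 m/s

184/17 m/s


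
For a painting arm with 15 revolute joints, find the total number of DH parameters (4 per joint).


Given: 15 joints, 4 DH parameters per joint (d, theta, a, alpha)
Total DH parameters = number_of_joints * 4
Total = 15 * 4
Total = 60

60


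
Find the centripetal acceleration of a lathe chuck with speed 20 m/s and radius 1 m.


Given: v = 20 m/s, r = 1 m
Using a_c = v^2 / r
a_c = 20^2 / 1
a_c = 400 / 1
a_c = 400 m/s^2

400 m/s^2


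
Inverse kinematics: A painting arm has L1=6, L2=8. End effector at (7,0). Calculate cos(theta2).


Given: L1 = 6, L2 = 8, target (x, y) = (7, 0)
Using cos(theta2) = (x^2 + y^2 - L1^2 - L2^2) / (2*L1*L2)
x^2 + y^2 = 7^2 + 0 = 49
L1^2 + L2^2 = 36 + 64 = 100
Numerator = 49 - 100 = -51
Denominator = 2*6*8 = 96
cos(theta2) = -51/96 = -17/32

-17/32


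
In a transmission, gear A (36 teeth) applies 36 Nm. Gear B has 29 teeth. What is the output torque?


Given: N1 = 36, N2 = 29, T1 = 36 Nm
Using T2/T1 = N2/N1
T2 = T1 * N2 / N1
T2 = 36 * 29 / 36
T2 = 1044 / 36
T2 = 29 Nm

29 Nm


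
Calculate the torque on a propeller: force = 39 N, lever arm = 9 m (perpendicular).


Given: F = 39 N, r = 9 m, angle = 90 deg (perpendicular)
Using tau = F * r * sin(90)
sin(90) = 1
tau = 39 * 9 * 1
tau = 351 Nm

351 Nm


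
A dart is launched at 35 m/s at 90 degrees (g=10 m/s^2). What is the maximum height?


Given: v0 = 35 m/s, theta = 90 deg, g = 10 m/s^2
sin^2(90) = 1
Using H = v0^2 * sin^2(theta) / (2*g)
H = 35^2 * 1 / (2*10)
H = 1225 * 1 / 20
H = 1225 / 20
H = 245/4 m

245/4 m


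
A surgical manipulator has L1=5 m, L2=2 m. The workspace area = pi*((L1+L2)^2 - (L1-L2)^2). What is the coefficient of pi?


Given: L1 = 5, L2 = 2
(L1+L2)^2 = (7)^2 = 49
(L1-L2)^2 = (3)^2 = 9
Difference = 49 - 9 = 40
This equals 4*L1*L2 = 4*5*2 = 40
Workspace area = 40*pi

40


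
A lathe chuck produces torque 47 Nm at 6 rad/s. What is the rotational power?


Given: tau = 47 Nm, omega = 6 rad/s
Using P = tau * omega
P = 47 * 6
P = 282 W

282 W


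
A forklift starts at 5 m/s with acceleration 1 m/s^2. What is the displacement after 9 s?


Given: v0 = 5 m/s, a = 1 m/s^2, t = 9 s
Using s = v0*t + (1/2)*a*t^2
s = 5*9 + (1/2)*1*9^2
s = 45 + (1/2)*81
s = 45 + 81/2
s = 171/2

171/2 m


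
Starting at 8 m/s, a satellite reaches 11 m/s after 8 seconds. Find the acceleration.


Given: initial velocity v0 = 8 m/s, final velocity v = 11 m/s, time t = 8 s
Using a = (v - v0) / t
a = (11 - 8) / 8
a = 3 / 8
a = 3/8 m/s^2

3/8 m/s^2


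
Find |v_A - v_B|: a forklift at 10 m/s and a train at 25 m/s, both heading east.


Given: v_A = 10 m/s east, v_B = 25 m/s east
Both move in the same direction; relative speed = |v_A - v_B|
|10 - 25| = |-15|
= 15 m/s

15 m/s


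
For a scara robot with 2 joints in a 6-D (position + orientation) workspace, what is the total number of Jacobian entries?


Given: task space dimension = 6, joints = 2
Jacobian is a 6 x 2 matrix
Total entries = rows * columns
Total = 6 * 2
Total = 12

12


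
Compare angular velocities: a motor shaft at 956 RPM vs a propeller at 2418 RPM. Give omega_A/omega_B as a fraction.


Given: RPM_A = 956, RPM_B = 2418
omega = 2*pi*RPM/60, so omega_A/omega_B = RPM_A / RPM_B
omega_A/omega_B = 956 / 2418
omega_A/omega_B = 478/1209

478/1209


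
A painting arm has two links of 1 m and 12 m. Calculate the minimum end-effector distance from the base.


Given: L1 = 1 m, L2 = 12 m
For a 2-link planar arm, min reach = |L1 - L2| (second link folded back)
Min reach = |1 - 12|
Min reach = 11 m

11 m


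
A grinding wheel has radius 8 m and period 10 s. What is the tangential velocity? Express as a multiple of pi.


Given: radius r = 8 m, period T = 10 s
Using v = 2*pi*r / T
v = 2*pi*8 / 10
v = 16*pi / 10
v = 8/5*pi m/s

8/5*pi m/s


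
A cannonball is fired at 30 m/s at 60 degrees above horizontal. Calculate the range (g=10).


Given: v0 = 30 m/s, theta = 60 deg, g = 10 m/s^2
sin(2*60) = sin(120) = sqrt(3)/2
Using R = v0^2 * sin(2*theta) / g
R = 30^2 * (sqrt(3)/2) / 10
R = 900 * sqrt(3) / 20
R = 45*sqrt(3) m

45*sqrt(3) m


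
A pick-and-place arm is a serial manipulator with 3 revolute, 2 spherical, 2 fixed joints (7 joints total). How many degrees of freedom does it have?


Given: serial robot with 3 revolute, 2 spherical, 2 fixed joints
DOF contribution per joint type: revolute=1, prismatic=1, spherical=3, fixed=0
DOF = 3*1 + 2*3 + 2*0
DOF = 9

9


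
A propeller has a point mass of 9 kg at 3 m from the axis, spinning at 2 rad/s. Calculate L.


Given: m = 9 kg, r = 3 m, omega = 2 rad/s
For a point mass: I = m*r^2
I = 9*3^2 = 9*9 = 81
L = I*omega = 81*2
L = 162 kg*m^2/s

162 kg*m^2/s


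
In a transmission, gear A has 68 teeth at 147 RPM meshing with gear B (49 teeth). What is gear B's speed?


Given: N1 = 68 teeth, w1 = 147 RPM, N2 = 49 teeth
Using N1*w1 = N2*w2
w2 = N1*w1 / N2
w2 = 68*147 / 49
w2 = 9996 / 49
w2 = 204 RPM

204 RPM


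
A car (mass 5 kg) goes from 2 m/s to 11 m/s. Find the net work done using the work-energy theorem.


Given: m = 5 kg, v0 = 2 m/s, v = 11 m/s
Using W = (1/2)*m*(v^2 - v0^2)
v^2 = 11^2 = 121
v0^2 = 2^2 = 4
v^2 - v0^2 = 121 - 4 = 117
W = (1/2)*5*117 = 585/2 J

585/2 J


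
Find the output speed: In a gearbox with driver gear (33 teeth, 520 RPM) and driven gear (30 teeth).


Given: N1 = 33 teeth, w1 = 520 RPM, N2 = 30 teeth
Using N1*w1 = N2*w2
w2 = N1*w1 / N2
w2 = 33*520 / 30
w2 = 17160 / 30
w2 = 572 RPM

572 RPM


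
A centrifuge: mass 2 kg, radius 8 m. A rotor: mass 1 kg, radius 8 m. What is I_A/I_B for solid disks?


Given: M1=2 kg, R1=8 m, M2=1 kg, R2=8 m
For a disk: I = (1/2)*M*R^2, so I_A/I_B = (M1*R1^2)/(M2*R2^2)
M1*R1^2 = 2*64 = 128
M2*R2^2 = 1*64 = 64
I_A/I_B = 128/64 = 2

2


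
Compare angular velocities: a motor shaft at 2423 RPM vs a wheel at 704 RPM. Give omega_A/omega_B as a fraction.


Given: RPM_A = 2423, RPM_B = 704
omega = 2*pi*RPM/60, so omega_A/omega_B = RPM_A / RPM_B
omega_A/omega_B = 2423 / 704
omega_A/omega_B = 2423/704

2423/704


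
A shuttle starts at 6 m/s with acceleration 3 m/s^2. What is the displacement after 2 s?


Given: v0 = 6 m/s, a = 3 m/s^2, t = 2 s
Using s = v0*t + (1/2)*a*t^2
s = 6*2 + (1/2)*3*2^2
s = 12 + (1/2)*12
s = 12 + 6
s = 18

18 m


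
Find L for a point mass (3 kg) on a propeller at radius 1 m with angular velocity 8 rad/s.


Given: m = 3 kg, r = 1 m, omega = 8 rad/s
For a point mass: I = m*r^2
I = 3*1^2 = 3*1 = 3
L = I*omega = 3*8
L = 24 kg*m^2/s

24 kg*m^2/s


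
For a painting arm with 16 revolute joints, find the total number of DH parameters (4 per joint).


Given: 16 joints, 4 DH parameters per joint (d, theta, a, alpha)
Total DH parameters = number_of_joints * 4
Total = 16 * 4
Total = 64

64


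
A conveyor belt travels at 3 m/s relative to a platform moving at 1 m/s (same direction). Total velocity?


Given: object velocity = 3 m/s, platform velocity = 1 m/s (same direction)
Using classical velocity addition: v_total = v_object + v_platform
v_total = 3 + 1
v_total = 4 m/s

4 m/s


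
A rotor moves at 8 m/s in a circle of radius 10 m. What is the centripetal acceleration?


Given: v = 8 m/s, r = 10 m
Using a_c = v^2 / r
a_c = 8^2 / 10
a_c = 64 / 10
a_c = 32/5 m/s^2

32/5 m/s^2


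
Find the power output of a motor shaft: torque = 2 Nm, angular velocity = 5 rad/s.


Given: tau = 2 Nm, omega = 5 rad/s
Using P = tau * omega
P = 2 * 5
P = 10 W

10 W


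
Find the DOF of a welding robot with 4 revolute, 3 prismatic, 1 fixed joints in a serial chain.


Given: serial robot with 4 revolute, 3 prismatic, 1 fixed joints
DOF contribution per joint type: revolute=1, prismatic=1, spherical=3, fixed=0
DOF = 4*1 + 3*1 + 1*0
DOF = 7

7


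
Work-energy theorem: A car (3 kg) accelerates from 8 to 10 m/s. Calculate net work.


Given: m = 3 kg, v0 = 8 m/s, v = 10 m/s
Using W = (1/2)*m*(v^2 - v0^2)
v^2 = 10^2 = 100
v0^2 = 8^2 = 64
v^2 - v0^2 = 100 - 64 = 36
W = (1/2)*3*36 = 54 J

54 J


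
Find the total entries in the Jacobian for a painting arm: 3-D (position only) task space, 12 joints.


Given: task space dimension = 3, joints = 12
Jacobian is a 3 x 12 matrix
Total entries = rows * columns
Total = 3 * 12
Total = 36

36


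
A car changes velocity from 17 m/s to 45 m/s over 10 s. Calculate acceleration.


Given: initial velocity v0 = 17 m/s, final velocity v = 45 m/s, time t = 10 s
Using a = (v - v0) / t
a = (45 - 17) / 10
a = 28 / 10
a = 14/5 m/s^2

14/5 m/s^2


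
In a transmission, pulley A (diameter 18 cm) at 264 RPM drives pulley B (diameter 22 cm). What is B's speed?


Given: D1 = 18 cm, w1 = 264 RPM, D2 = 22 cm
Using D1*w1 = D2*w2
w2 = D1*w1 / D2
w2 = 18*264 / 22
w2 = 4752 / 22
w2 = 216 RPM

216 RPM


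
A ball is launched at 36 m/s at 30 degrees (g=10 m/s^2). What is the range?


Given: v0 = 36 m/s, theta = 30 deg, g = 10 m/s^2
sin(2*30) = sin(60) = sqrt(3)/2
Using R = v0^2 * sin(2*theta) / g
R = 36^2 * (sqrt(3)/2) / 10
R = 1296 * sqrt(3) / 20
R = 324/5*sqrt(3) m

324/5*sqrt(3) m


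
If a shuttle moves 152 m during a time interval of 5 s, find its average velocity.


Given: distance d = 152 m, time t = 5 s
Using v = d / t
v = 152 / 5
v = 152/5 m/s

152/5 m/s


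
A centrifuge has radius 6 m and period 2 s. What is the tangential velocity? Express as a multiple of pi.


Given: radius r = 6 m, period T = 2 s
Using v = 2*pi*r / T
v = 2*pi*6 / 2
v = 12*pi / 2
v = 6*pi m/s

6*pi m/s


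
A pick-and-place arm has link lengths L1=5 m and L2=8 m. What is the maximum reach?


Given: L1 = 5 m, L2 = 8 m
For a 2-link planar arm, max reach = L1 + L2 (fully extended)
Max reach = 5 + 8
Max reach = 13 m

13 m


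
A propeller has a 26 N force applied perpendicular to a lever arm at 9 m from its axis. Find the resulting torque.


Given: F = 26 N, r = 9 m, angle = 90 deg (perpendicular)
Using tau = F * r * sin(90)
sin(90) = 1
tau = 26 * 9 * 1
tau = 234 Nm

234 Nm


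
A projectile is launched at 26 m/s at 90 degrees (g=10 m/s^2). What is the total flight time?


Given: v0 = 26 m/s, theta = 90 deg, g = 10 m/s^2
sin(90) = 1
Using T = 2*v0*sin(theta) / g
T = 2*26*1 / 10
T = 52 / 10
T = 26/5 s

26/5 s


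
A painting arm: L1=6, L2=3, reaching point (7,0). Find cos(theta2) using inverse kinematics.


Given: L1 = 6, L2 = 3, target (x, y) = (7, 0)
Using cos(theta2) = (x^2 + y^2 - L1^2 - L2^2) / (2*L1*L2)
x^2 + y^2 = 7^2 + 0 = 49
L1^2 + L2^2 = 36 + 9 = 45
Numerator = 49 - 45 = 4
Denominator = 2*6*3 = 36
cos(theta2) = 4/36 = 1/9

1/9


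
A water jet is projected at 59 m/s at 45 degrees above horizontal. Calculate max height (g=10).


Given: v0 = 59 m/s, theta = 45 deg, g = 10 m/s^2
sin^2(45) = 1/2
Using H = v0^2 * sin^2(theta) / (2*g)
H = 59^2 * 1/2 / (2*10)
H = 3481 * 1/2 / 20
H = 3481/2 / 20
H = 3481/40 m

3481/40 m


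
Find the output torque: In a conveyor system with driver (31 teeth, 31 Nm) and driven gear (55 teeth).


Given: N1 = 31, N2 = 55, T1 = 31 Nm
Using T2/T1 = N2/N1
T2 = T1 * N2 / N1
T2 = 31 * 55 / 31
T2 = 1705 / 31
T2 = 55 Nm

55 Nm


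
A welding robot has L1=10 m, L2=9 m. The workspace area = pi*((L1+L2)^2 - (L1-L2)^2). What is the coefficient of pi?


Given: L1 = 10, L2 = 9
(L1+L2)^2 = (19)^2 = 361
(L1-L2)^2 = (1)^2 = 1
Difference = 361 - 1 = 360
This equals 4*L1*L2 = 4*10*9 = 360
Workspace area = 360*pi

360


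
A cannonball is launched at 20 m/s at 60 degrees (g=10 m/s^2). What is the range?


Given: v0 = 20 m/s, theta = 60 deg, g = 10 m/s^2
sin(2*60) = sin(120) = sqrt(3)/2
Using R = v0^2 * sin(2*theta) / g
R = 20^2 * (sqrt(3)/2) / 10
R = 400 * sqrt(3) / 20
R = 20*sqrt(3) m

20*sqrt(3) m


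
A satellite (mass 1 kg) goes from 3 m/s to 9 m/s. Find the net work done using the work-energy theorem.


Given: m = 1 kg, v0 = 3 m/s, v = 9 m/s
Using W = (1/2)*m*(v^2 - v0^2)
v^2 = 9^2 = 81
v0^2 = 3^2 = 9
v^2 - v0^2 = 81 - 9 = 72
W = (1/2)*1*72 = 36 J

36 J


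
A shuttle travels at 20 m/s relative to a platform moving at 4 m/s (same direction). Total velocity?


Given: object velocity = 20 m/s, platform velocity = 4 m/s (same direction)
Using classical velocity addition: v_total = v_object + v_platform
v_total = 20 + 4
v_total = 24 m/s

24 m/s


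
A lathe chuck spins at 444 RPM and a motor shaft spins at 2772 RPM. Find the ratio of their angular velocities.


Given: RPM_A = 444, RPM_B = 2772
omega = 2*pi*RPM/60, so omega_A/omega_B = RPM_A / RPM_B
omega_A/omega_B = 444 / 2772
omega_A/omega_B = 37/231

37/231


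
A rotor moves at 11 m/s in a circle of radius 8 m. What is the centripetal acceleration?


Given: v = 11 m/s, r = 8 m
Using a_c = v^2 / r
a_c = 11^2 / 8
a_c = 121 / 8
a_c = 121/8 m/s^2

121/8 m/s^2


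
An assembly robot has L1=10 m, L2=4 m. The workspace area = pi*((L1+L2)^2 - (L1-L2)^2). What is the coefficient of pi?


Given: L1 = 10, L2 = 4
(L1+L2)^2 = (14)^2 = 196
(L1-L2)^2 = (6)^2 = 36
Difference = 196 - 36 = 160
This equals 4*L1*L2 = 4*10*4 = 160
Workspace area = 160*pi

160


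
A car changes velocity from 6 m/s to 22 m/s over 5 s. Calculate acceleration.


Given: initial velocity v0 = 6 m/s, final velocity v = 22 m/s, time t = 5 s
Using a = (v - v0) / t
a = (22 - 6) / 5
a = 16 / 5
a = 16/5 m/s^2

16/5 m/s^2


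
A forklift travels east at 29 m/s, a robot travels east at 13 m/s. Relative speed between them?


Given: v_A = 29 m/s east, v_B = 13 m/s east
Both move in the same direction; relative speed = |v_A - v_B|
|29 - 13| = |16|
= 16 m/s

16 m/s


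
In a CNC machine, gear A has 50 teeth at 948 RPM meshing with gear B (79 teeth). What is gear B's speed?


Given: N1 = 50 teeth, w1 = 948 RPM, N2 = 79 teeth
Using N1*w1 = N2*w2
w2 = N1*w1 / N2
w2 = 50*948 / 79
w2 = 47400 / 79
w2 = 600 RPM

600 RPM


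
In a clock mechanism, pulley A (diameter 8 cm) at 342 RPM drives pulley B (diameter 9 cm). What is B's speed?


Given: D1 = 8 cm, w1 = 342 RPM, D2 = 9 cm
Using D1*w1 = D2*w2
w2 = D1*w1 / D2
w2 = 8*342 / 9
w2 = 2736 / 9
w2 = 304 RPM

304 RPM


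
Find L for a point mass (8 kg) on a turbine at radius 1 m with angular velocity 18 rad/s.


Given: m = 8 kg, r = 1 m, omega = 18 rad/s
For a point mass: I = m*r^2
I = 8*1^2 = 8*1 = 8
L = I*omega = 8*18
L = 144 kg*m^2/s

144 kg*m^2/s


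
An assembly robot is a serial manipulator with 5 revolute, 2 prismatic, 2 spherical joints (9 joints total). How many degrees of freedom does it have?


Given: serial robot with 5 revolute, 2 prismatic, 2 spherical joints
DOF contribution per joint type: revolute=1, prismatic=1, spherical=3, fixed=0
DOF = 5*1 + 2*1 + 2*3
DOF = 13

13


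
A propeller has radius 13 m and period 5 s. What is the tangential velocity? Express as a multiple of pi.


Given: radius r = 13 m, period T = 5 s
Using v = 2*pi*r / T
v = 2*pi*13 / 5
v = 26*pi / 5
v = 26/5*pi m/s

26/5*pi m/s


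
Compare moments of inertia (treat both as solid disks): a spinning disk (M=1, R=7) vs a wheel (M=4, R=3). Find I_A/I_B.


Given: M1=1 kg, R1=7 m, M2=4 kg, R2=3 m
For a disk: I = (1/2)*M*R^2, so I_A/I_B = (M1*R1^2)/(M2*R2^2)
M1*R1^2 = 1*49 = 49
M2*R2^2 = 4*9 = 36
I_A/I_B = 49/36 = 49/36

49/36


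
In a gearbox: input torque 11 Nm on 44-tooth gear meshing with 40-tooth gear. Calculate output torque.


Given: N1 = 44, N2 = 40, T1 = 11 Nm
Using T2/T1 = N2/N1
T2 = T1 * N2 / N1
T2 = 11 * 40 / 44
T2 = 440 / 44
T2 = 10 Nm

10 Nm


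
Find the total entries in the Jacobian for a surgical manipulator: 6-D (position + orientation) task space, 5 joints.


Given: task space dimension = 6, joints = 5
Jacobian is a 6 x 5 matrix
Total entries = rows * columns
Total = 6 * 5
Total = 30

30


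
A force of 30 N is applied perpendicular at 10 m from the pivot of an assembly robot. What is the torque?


Given: F = 30 N, r = 10 m, angle = 90 deg (perpendicular)
Using tau = F * r * sin(90)
sin(90) = 1
tau = 30 * 10 * 1
tau = 300 Nm

300 Nm


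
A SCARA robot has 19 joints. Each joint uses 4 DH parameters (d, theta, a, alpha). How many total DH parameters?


Given: 19 joints, 4 DH parameters per joint (d, theta, a, alpha)
Total DH parameters = number_of_joints * 4
Total = 19 * 4
Total = 76

76


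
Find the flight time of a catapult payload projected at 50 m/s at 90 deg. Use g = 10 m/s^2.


Given: v0 = 50 m/s, theta = 90 deg, g = 10 m/s^2
sin(90) = 1
Using T = 2*v0*sin(theta) / g
T = 2*50*1 / 10
T = 100 / 10
T = 10 s

10 s


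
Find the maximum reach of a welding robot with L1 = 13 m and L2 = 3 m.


Given: L1 = 13 m, L2 = 3 m
For a 2-link planar arm, max reach = L1 + L2 (fully extended)
Max reach = 13 + 3
Max reach = 16 m

16 m


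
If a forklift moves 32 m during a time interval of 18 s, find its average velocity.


Given: distance d = 32 m, time t = 18 s
Using v = d / t
v = 32 / 18
v = 16/9 m/s

16/9 m/s


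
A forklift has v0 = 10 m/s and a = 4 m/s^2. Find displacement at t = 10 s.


Given: v0 = 10 m/s, a = 4 m/s^2, t = 10 s
Using s = v0*t + (1/2)*a*t^2
s = 10*10 + (1/2)*4*10^2
s = 100 + (1/2)*400
s = 100 + 200
s = 300

300 m


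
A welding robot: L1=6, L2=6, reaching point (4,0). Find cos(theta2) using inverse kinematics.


Given: L1 = 6, L2 = 6, target (x, y) = (4, 0)
Using cos(theta2) = (x^2 + y^2 - L1^2 - L2^2) / (2*L1*L2)
x^2 + y^2 = 4^2 + 0 = 16
L1^2 + L2^2 = 36 + 36 = 72
Numerator = 16 - 72 = -56
Denominator = 2*6*6 = 72
cos(theta2) = -56/72 = -7/9

-7/9


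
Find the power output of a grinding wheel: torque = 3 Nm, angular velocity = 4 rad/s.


Given: tau = 3 Nm, omega = 4 rad/s
Using P = tau * omega
P = 3 * 4
P = 12 W

12 W


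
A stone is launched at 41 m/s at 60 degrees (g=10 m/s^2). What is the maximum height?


Given: v0 = 41 m/s, theta = 60 deg, g = 10 m/s^2
sin^2(60) = 3/4
Using H = v0^2 * sin^2(theta) / (2*g)
H = 41^2 * 3/4 / (2*10)
H = 1681 * 3/4 / 20
H = 5043/4 / 20
H = 5043/80 m

5043/80 m


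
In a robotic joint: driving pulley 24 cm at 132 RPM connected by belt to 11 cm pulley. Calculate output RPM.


Given: D1 = 24 cm, w1 = 132 RPM, D2 = 11 cm
Using D1*w1 = D2*w2
w2 = D1*w1 / D2
w2 = 24*132 / 11
w2 = 3168 / 11
w2 = 288 RPM

288 RPM


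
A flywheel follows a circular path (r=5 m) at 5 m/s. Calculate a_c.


Given: v = 5 m/s, r = 5 m
Using a_c = v^2 / r
a_c = 5^2 / 5
a_c = 25 / 5
a_c = 5 m/s^2

5 m/s^2


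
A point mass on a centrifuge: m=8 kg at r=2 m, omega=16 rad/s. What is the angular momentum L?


Given: m = 8 kg, r = 2 m, omega = 16 rad/s
For a point mass: I = m*r^2
I = 8*2^2 = 8*4 = 32
L = I*omega = 32*16
L = 512 kg*m^2/s

512 kg*m^2/s


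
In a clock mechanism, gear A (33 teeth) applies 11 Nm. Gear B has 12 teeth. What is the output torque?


Given: N1 = 33, N2 = 12, T1 = 11 Nm
Using T2/T1 = N2/N1
T2 = T1 * N2 / N1
T2 = 11 * 12 / 33
T2 = 132 / 33
T2 = 4 Nm

4 Nm


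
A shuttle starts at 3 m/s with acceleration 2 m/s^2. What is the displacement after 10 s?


Given: v0 = 3 m/s, a = 2 m/s^2, t = 10 s
Using s = v0*t + (1/2)*a*t^2
s = 3*10 + (1/2)*2*10^2
s = 30 + (1/2)*200
s = 30 + 100
s = 130

130 m


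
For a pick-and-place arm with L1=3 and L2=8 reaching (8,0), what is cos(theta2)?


Given: L1 = 3, L2 = 8, target (x, y) = (8, 0)
Using cos(theta2) = (x^2 + y^2 - L1^2 - L2^2) / (2*L1*L2)
x^2 + y^2 = 8^2 + 0 = 64
L1^2 + L2^2 = 9 + 64 = 73
Numerator = 64 - 73 = -9
Denominator = 2*3*8 = 48
cos(theta2) = -9/48 = -3/16

-3/16


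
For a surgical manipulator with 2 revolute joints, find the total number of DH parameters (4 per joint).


Given: 2 joints, 4 DH parameters per joint (d, theta, a, alpha)
Total DH parameters = number_of_joints * 4
Total = 2 * 4
Total = 8

8


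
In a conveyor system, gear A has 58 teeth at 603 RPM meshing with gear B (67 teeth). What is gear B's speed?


Given: N1 = 58 teeth, w1 = 603 RPM, N2 = 67 teeth
Using N1*w1 = N2*w2
w2 = N1*w1 / N2
w2 = 58*603 / 67
w2 = 34974 / 67
w2 = 522 RPM

522 RPM


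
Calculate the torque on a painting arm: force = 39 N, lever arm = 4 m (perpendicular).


Given: F = 39 N, r = 4 m, angle = 90 deg (perpendicular)
Using tau = F * r * sin(90)
sin(90) = 1
tau = 39 * 4 * 1
tau = 156 Nm

156 Nm
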